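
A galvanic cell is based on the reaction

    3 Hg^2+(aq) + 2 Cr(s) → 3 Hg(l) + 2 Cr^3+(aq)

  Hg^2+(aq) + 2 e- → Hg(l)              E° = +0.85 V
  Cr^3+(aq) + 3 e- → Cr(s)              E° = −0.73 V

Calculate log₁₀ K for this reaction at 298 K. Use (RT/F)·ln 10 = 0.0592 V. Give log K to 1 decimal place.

The Hg²⁺/Hg couple is reduced (cathode); E°cell = +0.85 − (−0.73) = +1.58 V with n = 6.
At equilibrium E = 0, so log K = nE°cell / 0.0592 = (6)(+1.58) / 0.0592 = 160.1.

log K = 160.1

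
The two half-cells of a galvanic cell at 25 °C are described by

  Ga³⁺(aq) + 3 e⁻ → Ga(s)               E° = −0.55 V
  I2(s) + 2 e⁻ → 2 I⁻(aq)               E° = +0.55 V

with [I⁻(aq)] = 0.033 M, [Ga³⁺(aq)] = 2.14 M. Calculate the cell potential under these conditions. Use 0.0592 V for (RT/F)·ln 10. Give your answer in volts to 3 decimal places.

+1.181 V

The I₂/I⁻ couple has the more positive E°, so it is the cathode; Ga³⁺/Ga is the anode.
E°cell = E°cat − E°an = +0.55 − (−0.55) = +1.10 V; n = 6.
The balanced reaction is 3 I2(s) + 2 Ga(s) → 6 I⁻(aq) + 2 Ga³⁺(aq), so Q = [I⁻(aq)]^6·[Ga³⁺(aq)]^2 = 5.91×10^−9 and log Q = −8.228.
Applying E = E° − (RT ln10/nF)·log Q gives +1.10 − (0.0592/6)(−8.228) = +1.181 V.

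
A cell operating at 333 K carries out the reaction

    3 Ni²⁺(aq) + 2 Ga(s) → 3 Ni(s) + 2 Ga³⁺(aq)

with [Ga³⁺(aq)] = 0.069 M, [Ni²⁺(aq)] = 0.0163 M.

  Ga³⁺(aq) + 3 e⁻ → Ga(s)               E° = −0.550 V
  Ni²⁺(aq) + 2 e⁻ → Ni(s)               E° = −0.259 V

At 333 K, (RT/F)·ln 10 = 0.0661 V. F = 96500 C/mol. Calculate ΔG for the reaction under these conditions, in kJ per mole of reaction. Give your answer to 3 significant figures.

With Ni²⁺/Ni reduced at the cathode, E°cell = −0.259 − (−0.550) = +0.291 V and n = 6.
The reaction quotient is [Ga³⁺(aq)]^2 / [Ni²⁺(aq)]^3 = 1.1×10^3; by Nernst, E = +0.291 − (0.0661/6)(3.041) = +0.2575 V.
ΔG = −nFE = −(6)(96500)(+0.2575) J/mol = −149 kJ/mol.

−149 kJ/mol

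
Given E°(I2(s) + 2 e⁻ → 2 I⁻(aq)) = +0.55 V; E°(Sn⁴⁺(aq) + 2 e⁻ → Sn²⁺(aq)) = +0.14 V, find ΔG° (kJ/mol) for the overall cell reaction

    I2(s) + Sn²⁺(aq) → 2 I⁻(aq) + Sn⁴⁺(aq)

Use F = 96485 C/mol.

In the reaction as written I2(s) is reduced, so the I₂/I⁻ couple is the cathode and Sn⁴⁺/Sn²⁺ is the anode.
E°cell = +0.55 − (+0.14) = +0.41 V; balancing electrons gives n = 2.
ΔG° = −nFE°cell = −(2)(96485)(+0.41) J/mol = −79.1 kJ/mol.

−79.1 kJ/mol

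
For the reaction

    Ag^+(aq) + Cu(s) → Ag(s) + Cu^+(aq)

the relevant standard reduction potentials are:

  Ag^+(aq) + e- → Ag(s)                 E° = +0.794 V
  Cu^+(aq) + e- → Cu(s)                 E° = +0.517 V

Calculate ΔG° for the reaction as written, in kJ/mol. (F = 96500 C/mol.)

−26.7 kJ/mol

In the reaction as written Ag^+(aq) is reduced, so the Ag⁺/Ag couple is the cathode and Cu⁺/Cu is the anode.
E°cell = +0.794 − (+0.517) = +0.277 V; balancing electrons gives n = 1.
ΔG° = −nFE°cell = −(1)(96500)(+0.277) J/mol = −26.7 kJ/mol.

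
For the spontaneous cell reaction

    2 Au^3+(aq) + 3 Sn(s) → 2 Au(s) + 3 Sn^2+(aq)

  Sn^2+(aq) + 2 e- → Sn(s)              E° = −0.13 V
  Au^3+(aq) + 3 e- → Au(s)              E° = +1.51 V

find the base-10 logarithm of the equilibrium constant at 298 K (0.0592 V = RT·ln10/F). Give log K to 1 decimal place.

The Au³⁺/Au couple is reduced (cathode); E°cell = +1.51 − (−0.13) = +1.64 V with n = 6.
At equilibrium E = 0, so log K = nE°cell / 0.0592 = (6)(+1.64) / 0.0592 = 166.2.

log K = 166.2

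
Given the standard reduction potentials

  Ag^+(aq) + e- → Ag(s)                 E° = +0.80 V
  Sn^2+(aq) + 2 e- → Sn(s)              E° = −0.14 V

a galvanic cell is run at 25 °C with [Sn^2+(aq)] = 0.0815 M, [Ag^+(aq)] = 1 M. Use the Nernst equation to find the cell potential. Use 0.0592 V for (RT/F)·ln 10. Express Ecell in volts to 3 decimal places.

Since E°(Ag⁺/Ag) > E°(Sn²⁺/Sn), Ag⁺/Ag serves as the cathode.
The standard potential is +0.80 − (−0.14) = +0.94 V and the balanced reaction transfers n = 2 electrons.
Balancing gives 2 Ag^+(aq) + Sn(s) → 2 Ag(s) + Sn^2+(aq); hence Q = [Sn^2+(aq)] / [Ag^+(aq)]^2 = 0.0815 (log Q = −1.089).
E = E° − (0.0592/n)·log Q = +0.94 − (0.0592/2)(−1.089) = +0.972 V.

+0.972 V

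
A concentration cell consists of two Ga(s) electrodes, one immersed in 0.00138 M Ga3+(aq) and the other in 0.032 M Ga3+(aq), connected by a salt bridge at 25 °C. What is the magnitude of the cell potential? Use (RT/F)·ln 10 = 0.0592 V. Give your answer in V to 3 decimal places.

For a concentration cell E°cell = 0, since both electrodes use the same couple.
The compartment with the higher Ga3+(aq) concentration (0.032 M) acts as the cathode; ions are reduced there and produced at the dilute (0.00138 M) anode.
With n = 3, Ecell = −(0.0592/3)·log([dilute]/[conc]) = −(0.0592/3)·log(0.00138/0.032) = +0.027 V.

0.027 V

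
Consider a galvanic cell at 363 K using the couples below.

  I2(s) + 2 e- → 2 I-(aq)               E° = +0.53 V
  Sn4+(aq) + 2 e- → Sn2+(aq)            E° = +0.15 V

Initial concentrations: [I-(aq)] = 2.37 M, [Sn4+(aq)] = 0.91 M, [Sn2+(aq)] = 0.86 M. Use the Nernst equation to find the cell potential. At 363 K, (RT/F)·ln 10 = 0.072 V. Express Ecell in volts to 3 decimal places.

The I₂/I⁻ couple has the more positive E°, so it is the cathode; Sn⁴⁺/Sn²⁺ is the anode.
The standard potential is +0.53 − (+0.15) = +0.38 V and the balanced reaction transfers n = 2 electrons.
For the overall reaction I2(s) + Sn2+(aq) → 2 I-(aq) + Sn4+(aq), Q = ([I-(aq)]^2·[Sn4+(aq)]) / [Sn2+(aq)] = 5.94, giving log Q = 0.774.
E = E° − (0.072/n)·log Q = +0.38 − (0.072/2)(0.774) = +0.352 V.

+0.352 V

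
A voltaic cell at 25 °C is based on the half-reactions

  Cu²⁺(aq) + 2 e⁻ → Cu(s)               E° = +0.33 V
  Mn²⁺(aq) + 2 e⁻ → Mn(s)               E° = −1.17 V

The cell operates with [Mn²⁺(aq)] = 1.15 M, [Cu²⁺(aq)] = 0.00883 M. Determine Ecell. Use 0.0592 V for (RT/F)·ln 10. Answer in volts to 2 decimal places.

+1.44 V

Cu²⁺/Cu is reduced (cathode, E° = +0.33 V) and Mn²⁺/Mn is oxidized (anode).
The standard potential is +0.33 − (−1.17) = +1.50 V and the balanced reaction transfers n = 2 electrons.
The balanced reaction is Cu²⁺(aq) + Mn(s) → Cu(s) + Mn²⁺(aq), so Q = [Mn²⁺(aq)] / [Cu²⁺(aq)] = 130 and log Q = 2.115.
Applying E = E° − (RT ln10/nF)·log Q gives +1.50 − (0.0592/2)(2.115) = +1.44 V.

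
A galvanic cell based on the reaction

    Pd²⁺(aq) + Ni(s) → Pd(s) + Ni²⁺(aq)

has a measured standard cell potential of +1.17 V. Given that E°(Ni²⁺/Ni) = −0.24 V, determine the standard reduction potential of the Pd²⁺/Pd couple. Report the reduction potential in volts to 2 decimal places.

+0.93 V

In the reaction as written the Pd²⁺/Pd couple is reduced (cathode) and Ni²⁺/Ni is oxidized (anode), so E°cell = E°(Pd²⁺/Pd) − E°(Ni²⁺/Ni).
E°(Pd²⁺/Pd) = E°cell + E°(anode) = +1.17 + (−0.24) = +0.93 V.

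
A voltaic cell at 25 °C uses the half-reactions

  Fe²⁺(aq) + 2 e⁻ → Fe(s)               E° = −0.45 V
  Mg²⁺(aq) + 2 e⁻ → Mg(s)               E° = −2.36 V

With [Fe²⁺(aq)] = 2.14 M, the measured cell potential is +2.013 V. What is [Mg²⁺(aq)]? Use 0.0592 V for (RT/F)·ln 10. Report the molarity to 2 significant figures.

Fe²⁺/Fe is the cathode (higher E°); E°cell = −0.45 − (−2.36) = +1.91 V with n = 2.
Rearranging E = E° − (0.0592/n)·log Q gives log Q = 2(+1.91 − (+2.013))/0.0592 = −3.480.
Balancing electrons gives Fe²⁺(aq) + Mg(s) → Fe(s) + Mg²⁺(aq); thus Q = [Mg²⁺(aq)] / [Fe²⁺(aq)].
Solving for the unknown gives log [Mg²⁺(aq)] = −3.150, so [Mg²⁺(aq)] ≈ 0.00071 M.

0.00071 M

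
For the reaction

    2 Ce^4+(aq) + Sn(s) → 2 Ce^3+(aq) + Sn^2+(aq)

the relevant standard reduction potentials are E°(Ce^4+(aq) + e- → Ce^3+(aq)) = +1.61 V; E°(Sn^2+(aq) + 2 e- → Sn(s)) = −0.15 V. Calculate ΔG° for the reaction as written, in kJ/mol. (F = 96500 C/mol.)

In the reaction as written Ce^4+(aq) is reduced, so the Ce⁴⁺/Ce³⁺ couple is the cathode and Sn²⁺/Sn is the anode.
E°cell = +1.61 − (−0.15) = +1.76 V; balancing electrons gives n = 2.
ΔG° = −nFE°cell = −(2)(96500)(+1.76) J/mol = −340 kJ/mol.

−340 kJ/mol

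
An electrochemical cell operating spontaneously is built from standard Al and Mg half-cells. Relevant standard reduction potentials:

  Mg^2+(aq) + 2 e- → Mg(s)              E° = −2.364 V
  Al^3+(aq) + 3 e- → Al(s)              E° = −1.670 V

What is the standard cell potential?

The Al³⁺/Al couple has the higher E°, so Al ion is reduced (cathode) and Mg is oxidized (anode).
E°cell = E°(cathode) − E°(anode) = −1.670 − (−2.364) = +0.694 V.

+0.694 V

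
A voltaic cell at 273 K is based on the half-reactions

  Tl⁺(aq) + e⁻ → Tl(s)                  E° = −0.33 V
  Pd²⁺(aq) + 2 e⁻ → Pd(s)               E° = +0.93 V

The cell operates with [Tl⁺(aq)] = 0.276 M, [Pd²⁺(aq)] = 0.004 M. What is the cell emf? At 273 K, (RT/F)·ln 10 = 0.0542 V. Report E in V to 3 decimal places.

Since E°(Pd²⁺/Pd) > E°(Tl⁺/Tl), Pd²⁺/Pd serves as the cathode.
E°cell = E°cat − E°an = +0.93 − (−0.33) = +1.26 V; n = 2.
The balanced reaction is Pd²⁺(aq) + 2 Tl(s) → Pd(s) + 2 Tl⁺(aq), so Q = [Tl⁺(aq)]^2 / [Pd²⁺(aq)] = 19 and log Q = 1.280.
By the Nernst equation, E = +1.26 − (0.0542/2)·(1.280) = +1.225 V.

+1.225 V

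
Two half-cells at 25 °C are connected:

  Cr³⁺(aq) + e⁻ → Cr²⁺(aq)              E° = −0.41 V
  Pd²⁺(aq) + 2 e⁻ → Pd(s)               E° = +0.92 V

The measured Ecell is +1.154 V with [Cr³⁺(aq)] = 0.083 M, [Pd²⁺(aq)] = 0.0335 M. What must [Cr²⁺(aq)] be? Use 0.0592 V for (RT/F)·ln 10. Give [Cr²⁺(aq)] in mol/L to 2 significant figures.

0.00048 M

With Pd²⁺/Pd at the cathode and Cr³⁺/Cr²⁺ at the anode, E°cell = +0.92 − (−0.41) = +1.33 V (n = 2).
Since E = E° − (0.0592/n)·log Q, log Q = n(E° − E)/0.0592 = 5.946.
For Pd²⁺(aq) + 2 Cr²⁺(aq) → Pd(s) + 2 Cr³⁺(aq), the reaction quotient is Q = [Cr³⁺(aq)]^2 / ([Pd²⁺(aq)]·[Cr²⁺(aq)]^2).
Isolating [Cr²⁺(aq)] in Q = 10^{5.946} yields log [Cr²⁺(aq)] = −3.316, i.e. 0.00048 M.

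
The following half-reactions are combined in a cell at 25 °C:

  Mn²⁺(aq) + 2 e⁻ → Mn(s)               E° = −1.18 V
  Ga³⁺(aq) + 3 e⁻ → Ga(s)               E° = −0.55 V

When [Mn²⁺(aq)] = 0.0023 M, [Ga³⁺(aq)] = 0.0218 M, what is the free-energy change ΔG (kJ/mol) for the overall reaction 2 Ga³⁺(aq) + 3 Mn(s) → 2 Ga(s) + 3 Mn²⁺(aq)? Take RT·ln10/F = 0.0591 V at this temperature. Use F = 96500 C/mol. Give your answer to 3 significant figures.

With Ga³⁺/Ga reduced at the cathode, E°cell = −0.55 − (−1.18) = +0.63 V and n = 6.
Here Q = [Mn²⁺(aq)]^3 / [Ga³⁺(aq)]^2 = 2.56×10^−5 (log Q = −4.592), giving E = +0.63 − (0.0591/6)·(−4.592) = +0.6752 V.
ΔG = −nFE = −(6)(96500)(+0.6752) J/mol = −391 kJ/mol.

−391 kJ/mol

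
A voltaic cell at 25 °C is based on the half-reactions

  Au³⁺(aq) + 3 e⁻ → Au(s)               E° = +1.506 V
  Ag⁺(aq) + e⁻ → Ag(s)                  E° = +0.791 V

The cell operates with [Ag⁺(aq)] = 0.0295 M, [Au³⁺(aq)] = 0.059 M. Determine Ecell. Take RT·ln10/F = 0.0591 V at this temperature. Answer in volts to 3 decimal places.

Au³⁺/Au is reduced (cathode, E° = +1.506 V) and Ag⁺/Ag is oxidized (anode).
The standard potential is +1.506 − (+0.791) = +0.715 V and the balanced reaction transfers n = 3 electrons.
For the overall reaction Au³⁺(aq) + 3 Ag(s) → Au(s) + 3 Ag⁺(aq), Q = [Ag⁺(aq)]^3 / [Au³⁺(aq)] = 0.000435, giving log Q = −3.361.
Applying E = E° − (RT ln10/nF)·log Q gives +0.715 − (0.0591/3)(−3.361) = +0.781 V.

+0.781 V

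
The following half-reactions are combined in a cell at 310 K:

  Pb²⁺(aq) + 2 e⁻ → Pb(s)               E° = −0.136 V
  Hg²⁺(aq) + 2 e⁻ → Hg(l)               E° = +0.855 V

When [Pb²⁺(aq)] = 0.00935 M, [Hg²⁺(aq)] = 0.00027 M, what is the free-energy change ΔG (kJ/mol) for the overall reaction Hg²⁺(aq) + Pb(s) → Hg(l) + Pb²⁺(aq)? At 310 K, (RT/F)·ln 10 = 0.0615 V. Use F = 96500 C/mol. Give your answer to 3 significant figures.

−182 kJ/mol

E°cell = +0.855 − (−0.136) = +0.991 V; the balanced reaction transfers n = 2 electrons.
The reaction quotient is [Pb²⁺(aq)] / [Hg²⁺(aq)] = 34.6; by Nernst, E = +0.991 − (0.0615/2)(1.539) = +0.9437 V.
Then ΔG = −nFE = −2 × 96500 × +0.9437 J/mol = −182 kJ/mol.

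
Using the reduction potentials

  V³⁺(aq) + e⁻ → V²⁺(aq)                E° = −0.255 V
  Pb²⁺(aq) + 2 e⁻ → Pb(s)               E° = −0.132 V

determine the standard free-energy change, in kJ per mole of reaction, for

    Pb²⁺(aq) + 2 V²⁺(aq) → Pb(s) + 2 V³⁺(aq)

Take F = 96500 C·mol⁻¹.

In the reaction as written Pb²⁺(aq) is reduced, so the Pb²⁺/Pb couple is the cathode and V³⁺/V²⁺ is the anode.
E°cell = −0.132 − (−0.255) = +0.123 V; balancing electrons gives n = 2.
ΔG° = −nFE°cell = −(2)(96500)(+0.123) J/mol = −23.7 kJ/mol.

−23.7 kJ/mol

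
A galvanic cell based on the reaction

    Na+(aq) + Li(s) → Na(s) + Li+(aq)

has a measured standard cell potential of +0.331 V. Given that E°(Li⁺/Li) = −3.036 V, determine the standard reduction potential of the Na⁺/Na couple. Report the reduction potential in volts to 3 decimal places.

In the reaction as written the Na⁺/Na couple is reduced (cathode) and Li⁺/Li is oxidized (anode), so E°cell = E°(Na⁺/Na) − E°(Li⁺/Li).
E°(Na⁺/Na) = E°cell + E°(anode) = +0.331 + (−3.036) = −2.705 V.

−2.705 V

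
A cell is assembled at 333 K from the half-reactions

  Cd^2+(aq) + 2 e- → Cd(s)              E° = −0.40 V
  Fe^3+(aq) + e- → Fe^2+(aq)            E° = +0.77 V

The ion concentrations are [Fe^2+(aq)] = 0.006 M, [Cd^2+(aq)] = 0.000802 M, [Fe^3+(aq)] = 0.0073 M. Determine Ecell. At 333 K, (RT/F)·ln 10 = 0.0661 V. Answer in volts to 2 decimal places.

+1.28 V

The Fe³⁺/Fe²⁺ couple has the more positive E°, so it is the cathode; Cd²⁺/Cd is the anode.
E°cell = E°cat − E°an = +0.77 − (−0.40) = +1.17 V; n = 2.
Balancing gives 2 Fe^3+(aq) + Cd(s) → 2 Fe^2+(aq) + Cd^2+(aq); hence Q = ([Fe^2+(aq)]^2·[Cd^2+(aq)]) / [Fe^3+(aq)]^2 = 0.000542 (log Q = −3.266).
By the Nernst equation, E = +1.17 − (0.0661/2)·(−3.266) = +1.28 V.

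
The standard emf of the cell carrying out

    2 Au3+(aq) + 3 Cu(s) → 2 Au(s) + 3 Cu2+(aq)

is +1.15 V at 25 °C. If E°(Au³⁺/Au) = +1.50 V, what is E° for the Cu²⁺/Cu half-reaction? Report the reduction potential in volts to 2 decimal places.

In the reaction as written the Au³⁺/Au couple is reduced (cathode) and Cu²⁺/Cu is oxidized (anode), so E°cell = E°(Au³⁺/Au) − E°(Cu²⁺/Cu).
E°(Cu²⁺/Cu) = E°(cathode) − E°cell = +1.50 − (+1.15) = +0.35 V.

+0.35 V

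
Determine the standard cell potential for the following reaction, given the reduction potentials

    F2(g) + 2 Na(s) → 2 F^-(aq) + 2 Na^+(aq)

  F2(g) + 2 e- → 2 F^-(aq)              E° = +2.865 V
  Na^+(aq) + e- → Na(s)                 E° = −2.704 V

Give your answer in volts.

+5.569 V

In the reaction as written, F2(g) is reduced (cathode) and Na^+(aq) is produced by oxidation at the anode.
E°cell = E°(cathode) − E°(anode) = +2.865 − (−2.704) = +5.569 V.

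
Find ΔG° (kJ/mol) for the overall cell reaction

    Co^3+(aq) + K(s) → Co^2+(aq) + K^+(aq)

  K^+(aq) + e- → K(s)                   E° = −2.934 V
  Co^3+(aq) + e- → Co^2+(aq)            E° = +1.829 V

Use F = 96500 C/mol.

In the reaction as written Co^3+(aq) is reduced, so the Co³⁺/Co²⁺ couple is the cathode and K⁺/K is the anode.
E°cell = +1.829 − (−2.934) = +4.763 V; balancing electrons gives n = 1.
ΔG° = −nFE°cell = −(1)(96500)(+4.763) J/mol = −460 kJ/mol.

−460 kJ/mol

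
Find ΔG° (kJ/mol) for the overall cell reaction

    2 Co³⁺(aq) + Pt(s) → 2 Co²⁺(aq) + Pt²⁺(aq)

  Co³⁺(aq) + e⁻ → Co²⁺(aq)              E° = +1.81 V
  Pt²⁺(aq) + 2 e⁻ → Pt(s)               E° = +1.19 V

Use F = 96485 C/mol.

−120 kJ/mol

In the reaction as written Co³⁺(aq) is reduced, so the Co³⁺/Co²⁺ couple is the cathode and Pt²⁺/Pt is the anode.
E°cell = +1.81 − (+1.19) = +0.62 V; balancing electrons gives n = 2.
ΔG° = −nFE°cell = −(2)(96485)(+0.62) J/mol = −120 kJ/mol.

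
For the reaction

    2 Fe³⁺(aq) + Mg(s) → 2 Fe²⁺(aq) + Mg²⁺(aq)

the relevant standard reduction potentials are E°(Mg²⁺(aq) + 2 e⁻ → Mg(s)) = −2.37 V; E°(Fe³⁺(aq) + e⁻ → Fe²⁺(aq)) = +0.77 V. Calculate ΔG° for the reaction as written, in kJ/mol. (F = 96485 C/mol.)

−606 kJ/mol

In the reaction as written Fe³⁺(aq) is reduced, so the Fe³⁺/Fe²⁺ couple is the cathode and Mg²⁺/Mg is the anode.
E°cell = +0.77 − (−2.37) = +3.14 V; balancing electrons gives n = 2.
ΔG° = −nFE°cell = −(2)(96485)(+3.14) J/mol = −606 kJ/mol.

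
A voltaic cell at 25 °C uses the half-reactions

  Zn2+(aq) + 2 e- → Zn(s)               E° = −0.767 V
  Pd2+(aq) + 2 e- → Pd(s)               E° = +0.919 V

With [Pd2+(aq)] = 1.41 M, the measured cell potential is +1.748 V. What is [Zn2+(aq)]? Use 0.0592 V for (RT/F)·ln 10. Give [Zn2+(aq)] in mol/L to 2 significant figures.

0.011 M

With Pd²⁺/Pd at the cathode and Zn²⁺/Zn at the anode, E°cell = +0.919 − (−0.767) = +1.686 V (n = 2).
Since E = E° − (0.0592/n)·log Q, log Q = n(E° − E)/0.0592 = −2.095.
Balancing electrons gives Pd2+(aq) + Zn(s) → Pd(s) + Zn2+(aq); thus Q = [Zn2+(aq)] / [Pd2+(aq)].
Substituting the known concentrations and solving, log [Zn2+(aq)] = −1.946 and [Zn2+(aq)] = 0.011 M.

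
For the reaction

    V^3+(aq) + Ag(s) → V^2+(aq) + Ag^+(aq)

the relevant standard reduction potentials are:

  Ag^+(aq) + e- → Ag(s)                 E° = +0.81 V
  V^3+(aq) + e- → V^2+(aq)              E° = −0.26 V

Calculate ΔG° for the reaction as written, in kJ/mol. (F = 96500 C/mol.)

In the reaction as written V^3+(aq) is reduced, so the V³⁺/V²⁺ couple is the cathode and Ag⁺/Ag is the anode.
E°cell = −0.26 − (+0.81) = −1.07 V; balancing electrons gives n = 1.
ΔG° = −nFE°cell = −(1)(96500)(−1.07) J/mol = +103 kJ/mol.

+103 kJ/mol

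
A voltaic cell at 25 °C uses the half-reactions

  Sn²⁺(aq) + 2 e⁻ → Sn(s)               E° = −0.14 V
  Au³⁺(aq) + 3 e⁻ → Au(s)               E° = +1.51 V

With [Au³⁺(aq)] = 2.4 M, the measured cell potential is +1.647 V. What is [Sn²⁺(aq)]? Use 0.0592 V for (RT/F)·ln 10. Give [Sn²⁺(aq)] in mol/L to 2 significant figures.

Au³⁺/Au is the cathode (higher E°); E°cell = +1.51 − (−0.14) = +1.65 V with n = 6.
From the Nernst equation, log Q = n(E° − E)/0.0592 = 6·(+1.65 − (+1.647))/0.0592 = 0.304.
The balanced reaction is 2 Au³⁺(aq) + 3 Sn(s) → 2 Au(s) + 3 Sn²⁺(aq), so Q = [Sn²⁺(aq)]^3 / [Au³⁺(aq)]^2.
Substituting the known concentrations and solving, log [Sn²⁺(aq)] = 0.355 and [Sn²⁺(aq)] = 2.3 M.

2.3 M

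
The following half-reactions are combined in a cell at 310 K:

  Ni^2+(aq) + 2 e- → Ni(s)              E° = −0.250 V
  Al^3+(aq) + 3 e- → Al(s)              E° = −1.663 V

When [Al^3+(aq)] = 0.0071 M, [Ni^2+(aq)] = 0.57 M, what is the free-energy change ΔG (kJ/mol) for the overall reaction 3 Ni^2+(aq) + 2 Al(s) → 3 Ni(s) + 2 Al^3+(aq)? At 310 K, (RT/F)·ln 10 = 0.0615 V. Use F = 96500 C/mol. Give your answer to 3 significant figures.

E°cell = −0.250 − (−1.663) = +1.413 V; the balanced reaction transfers n = 6 electrons.
The reaction quotient is [Al^3+(aq)]^2 / [Ni^2+(aq)]^3 = 0.000272; by Nernst, E = +1.413 − (0.0615/6)(−3.565) = +1.4495 V.
Finally ΔG = −nFE = −(6)(96500 C/mol)(+1.4495 V) = −839 kJ/mol.

−839 kJ/mol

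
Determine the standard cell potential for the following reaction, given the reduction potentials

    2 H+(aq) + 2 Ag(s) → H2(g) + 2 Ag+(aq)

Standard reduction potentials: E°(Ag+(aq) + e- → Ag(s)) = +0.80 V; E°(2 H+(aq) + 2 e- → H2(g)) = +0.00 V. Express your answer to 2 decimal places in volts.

−0.80 V

H+(aq) gains electrons, so the 2H⁺/H₂ couple is the cathode; the Ag⁺/Ag couple is the anode.
E°cell = E°(cathode) − E°(anode) = +0.00 − (+0.80) = −0.80 V.
The negative E°cell means the reaction is non-spontaneous in the direction written.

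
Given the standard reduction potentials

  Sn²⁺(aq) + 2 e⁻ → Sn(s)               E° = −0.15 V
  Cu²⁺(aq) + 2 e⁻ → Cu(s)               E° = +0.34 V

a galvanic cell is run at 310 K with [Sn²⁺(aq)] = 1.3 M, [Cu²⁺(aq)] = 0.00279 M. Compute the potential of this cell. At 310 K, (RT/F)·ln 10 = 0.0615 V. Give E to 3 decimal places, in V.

The Cu²⁺/Cu couple has the more positive E°, so it is the cathode; Sn²⁺/Sn is the anode.
The standard potential is +0.34 − (−0.15) = +0.49 V and the balanced reaction transfers n = 2 electrons.
Balancing gives Cu²⁺(aq) + Sn(s) → Cu(s) + Sn²⁺(aq); hence Q = [Sn²⁺(aq)] / [Cu²⁺(aq)] = 466 (log Q = 2.668).
By the Nernst equation, E = +0.49 − (0.0615/2)·(2.668) = +0.408 V.

+0.408 V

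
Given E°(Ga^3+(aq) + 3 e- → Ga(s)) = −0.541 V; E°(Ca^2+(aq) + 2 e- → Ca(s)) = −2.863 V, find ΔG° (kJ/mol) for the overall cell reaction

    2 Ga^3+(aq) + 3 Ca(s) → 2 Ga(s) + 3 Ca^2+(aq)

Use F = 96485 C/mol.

In the reaction as written Ga^3+(aq) is reduced, so the Ga³⁺/Ga couple is the cathode and Ca²⁺/Ca is the anode.
E°cell = −0.541 − (−2.863) = +2.322 V; balancing electrons gives n = 6.
ΔG° = −nFE°cell = −(6)(96485)(+2.322) J/mol = −1344 kJ/mol.

−1344 kJ/mol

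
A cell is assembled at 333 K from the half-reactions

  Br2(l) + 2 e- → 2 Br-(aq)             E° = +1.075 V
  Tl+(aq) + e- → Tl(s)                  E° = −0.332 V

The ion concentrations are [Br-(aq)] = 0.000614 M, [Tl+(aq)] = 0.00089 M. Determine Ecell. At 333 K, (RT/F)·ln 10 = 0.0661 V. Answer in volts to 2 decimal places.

The Br₂/Br⁻ couple has the more positive E°, so it is the cathode; Tl⁺/Tl is the anode.
E°cell = E°cat − E°an = +1.075 − (−0.332) = +1.407 V; n = 2.
Balancing gives Br2(l) + 2 Tl(s) → 2 Br-(aq) + 2 Tl+(aq); hence Q = [Br-(aq)]^2·[Tl+(aq)]^2 = 2.99×10^−13 (log Q = −12.525).
Applying E = E° − (RT ln10/nF)·log Q gives +1.407 − (0.0661/2)(−12.525) = +1.82 V.

+1.82 V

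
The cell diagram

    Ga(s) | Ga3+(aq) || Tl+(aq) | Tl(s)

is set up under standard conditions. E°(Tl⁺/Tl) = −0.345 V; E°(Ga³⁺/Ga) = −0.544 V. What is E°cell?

+0.199 V

By convention the left-hand electrode in cell notation is the anode (oxidation) and the right-hand electrode is the cathode (reduction).
E°cell = E°(right) − E°(left) = −0.345 − (−0.544) = +0.199 V.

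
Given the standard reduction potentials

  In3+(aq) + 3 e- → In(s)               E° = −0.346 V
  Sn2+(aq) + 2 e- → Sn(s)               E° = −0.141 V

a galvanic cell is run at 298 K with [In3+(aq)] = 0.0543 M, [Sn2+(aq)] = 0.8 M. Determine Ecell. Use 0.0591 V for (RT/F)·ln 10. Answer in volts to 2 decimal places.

+0.23 V

Sn²⁺/Sn is reduced (cathode, E° = −0.141 V) and In³⁺/In is oxidized (anode).
The standard potential is −0.141 − (−0.346) = +0.205 V and the balanced reaction transfers n = 6 electrons.
For the overall reaction 3 Sn2+(aq) + 2 In(s) → 3 Sn(s) + 2 In3+(aq), Q = [In3+(aq)]^2 / [Sn2+(aq)]^3 = 0.00576, giving log Q = −2.240.
Applying E = E° − (RT ln10/nF)·log Q gives +0.205 − (0.0591/6)(−2.240) = +0.23 V.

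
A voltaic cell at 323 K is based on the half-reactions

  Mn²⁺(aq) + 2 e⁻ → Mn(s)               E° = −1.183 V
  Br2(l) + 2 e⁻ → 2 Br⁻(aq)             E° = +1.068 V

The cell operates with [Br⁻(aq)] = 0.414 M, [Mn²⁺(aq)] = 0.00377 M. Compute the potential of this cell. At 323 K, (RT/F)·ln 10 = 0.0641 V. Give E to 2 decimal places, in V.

+2.35 V

Br₂/Br⁻ is reduced (cathode, E° = +1.068 V) and Mn²⁺/Mn is oxidized (anode).
E°cell = +1.068 − (−1.183) = +2.251 V, with n = 2 electrons transferred.
Balancing gives Br2(l) + Mn(s) → 2 Br⁻(aq) + Mn²⁺(aq); hence Q = [Br⁻(aq)]^2·[Mn²⁺(aq)] = 0.000646 (log Q = −3.190).
E = E° − (0.0641/n)·log Q = +2.251 − (0.0641/2)(−3.190) = +2.35 V.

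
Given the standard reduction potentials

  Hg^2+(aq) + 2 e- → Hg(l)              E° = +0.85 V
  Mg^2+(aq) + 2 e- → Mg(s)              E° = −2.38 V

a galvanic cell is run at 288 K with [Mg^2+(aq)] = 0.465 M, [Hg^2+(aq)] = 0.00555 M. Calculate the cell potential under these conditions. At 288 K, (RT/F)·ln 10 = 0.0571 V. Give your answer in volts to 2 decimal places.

Since E°(Hg²⁺/Hg) > E°(Mg²⁺/Mg), Hg²⁺/Hg serves as the cathode.
E°cell = E°cat − E°an = +0.85 − (−2.38) = +3.23 V; n = 2.
Balancing gives Hg^2+(aq) + Mg(s) → Hg(l) + Mg^2+(aq); hence Q = [Mg^2+(aq)] / [Hg^2+(aq)] = 83.8 (log Q = 1.923).
E = E° − (0.0571/n)·log Q = +3.23 − (0.0571/2)(1.923) = +3.18 V.

+3.18 V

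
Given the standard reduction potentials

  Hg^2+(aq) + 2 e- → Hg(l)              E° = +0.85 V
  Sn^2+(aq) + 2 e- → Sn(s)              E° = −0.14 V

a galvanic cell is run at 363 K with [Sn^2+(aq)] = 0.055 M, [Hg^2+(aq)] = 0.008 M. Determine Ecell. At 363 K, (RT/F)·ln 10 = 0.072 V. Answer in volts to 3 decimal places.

+0.960 V

The Hg²⁺/Hg couple has the more positive E°, so it is the cathode; Sn²⁺/Sn is the anode.
E°cell = E°cat − E°an = +0.85 − (−0.14) = +0.99 V; n = 2.
For the overall reaction Hg^2+(aq) + Sn(s) → Hg(l) + Sn^2+(aq), Q = [Sn^2+(aq)] / [Hg^2+(aq)] = 6.88, giving log Q = 0.837.
Applying E = E° − (RT ln10/nF)·log Q gives +0.99 − (0.072/2)(0.837) = +0.960 V.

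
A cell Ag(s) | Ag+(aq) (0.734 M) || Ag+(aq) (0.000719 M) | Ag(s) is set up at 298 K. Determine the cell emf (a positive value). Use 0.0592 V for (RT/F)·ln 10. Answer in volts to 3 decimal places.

For a concentration cell E°cell = 0, since both electrodes use the same couple.
The compartment with the higher Ag+(aq) concentration (0.734 M) acts as the cathode; ions are reduced there and produced at the dilute (0.000719 M) anode.
With n = 1, Ecell = −(0.0592/1)·log([dilute]/[conc]) = −(0.0592/1)·log(0.000719/0.734) = +0.178 V.

0.178 V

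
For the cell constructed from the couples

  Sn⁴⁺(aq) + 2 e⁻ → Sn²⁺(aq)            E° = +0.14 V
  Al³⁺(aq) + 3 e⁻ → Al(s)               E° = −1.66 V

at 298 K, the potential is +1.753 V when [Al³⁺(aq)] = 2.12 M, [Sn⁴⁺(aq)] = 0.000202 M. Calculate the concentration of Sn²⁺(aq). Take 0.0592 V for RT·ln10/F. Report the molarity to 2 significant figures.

0.0047 M

The Sn⁴⁺/Sn²⁺ couple has the larger reduction potential, so it is the cathode: E°cell = +0.14 − (−1.66) = +1.80 V and n = 6.
From the Nernst equation, log Q = n(E° − E)/0.0592 = 6·(+1.80 − (+1.753))/0.0592 = 4.764.
For 3 Sn⁴⁺(aq) + 2 Al(s) → 3 Sn²⁺(aq) + 2 Al³⁺(aq), the reaction quotient is Q = ([Sn²⁺(aq)]^3·[Al³⁺(aq)]^2) / [Sn⁴⁺(aq)]^3.
Isolating [Sn²⁺(aq)] in Q = 10^{4.764} yields log [Sn²⁺(aq)] = −2.324, i.e. 0.0047 M.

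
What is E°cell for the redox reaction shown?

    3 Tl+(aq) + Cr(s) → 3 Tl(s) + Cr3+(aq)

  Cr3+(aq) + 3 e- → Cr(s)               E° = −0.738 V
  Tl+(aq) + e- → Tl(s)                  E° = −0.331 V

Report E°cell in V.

Tl+(aq) gains electrons, so the Tl⁺/Tl couple is the cathode; the Cr³⁺/Cr couple is the anode.
E°cell = E°(cathode) − E°(anode) = −0.331 − (−0.738) = +0.407 V.

+0.407 V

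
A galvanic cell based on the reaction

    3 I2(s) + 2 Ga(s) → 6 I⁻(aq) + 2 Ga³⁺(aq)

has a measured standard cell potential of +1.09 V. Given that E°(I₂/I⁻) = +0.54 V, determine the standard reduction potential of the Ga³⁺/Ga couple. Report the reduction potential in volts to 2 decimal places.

In the reaction as written the I₂/I⁻ couple is reduced (cathode) and Ga³⁺/Ga is oxidized (anode), so E°cell = E°(I₂/I⁻) − E°(Ga³⁺/Ga).
E°(Ga³⁺/Ga) = E°(cathode) − E°cell = +0.54 − (+1.09) = −0.55 V.

−0.55 V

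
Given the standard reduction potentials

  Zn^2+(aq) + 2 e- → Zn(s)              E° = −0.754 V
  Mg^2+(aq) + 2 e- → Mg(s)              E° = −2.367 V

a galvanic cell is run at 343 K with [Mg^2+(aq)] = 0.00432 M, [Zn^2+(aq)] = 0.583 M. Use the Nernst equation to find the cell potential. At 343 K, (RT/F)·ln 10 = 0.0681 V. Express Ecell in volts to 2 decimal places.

+1.69 V

Since E°(Zn²⁺/Zn) > E°(Mg²⁺/Mg), Zn²⁺/Zn serves as the cathode.
E°cell = E°cat − E°an = −0.754 − (−2.367) = +1.613 V; n = 2.
For the overall reaction Zn^2+(aq) + Mg(s) → Zn(s) + Mg^2+(aq), Q = [Mg^2+(aq)] / [Zn^2+(aq)] = 0.00741, giving log Q = −2.130.
Applying E = E° − (RT ln10/nF)·log Q gives +1.613 − (0.0681/2)(−2.130) = +1.69 V.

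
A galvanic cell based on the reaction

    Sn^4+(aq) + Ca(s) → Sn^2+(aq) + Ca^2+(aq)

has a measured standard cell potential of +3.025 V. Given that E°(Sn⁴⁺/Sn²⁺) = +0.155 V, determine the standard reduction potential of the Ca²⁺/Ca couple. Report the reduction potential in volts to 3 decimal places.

In the reaction as written the Sn⁴⁺/Sn²⁺ couple is reduced (cathode) and Ca²⁺/Ca is oxidized (anode), so E°cell = E°(Sn⁴⁺/Sn²⁺) − E°(Ca²⁺/Ca).
E°(Ca²⁺/Ca) = E°(cathode) − E°cell = +0.155 − (+3.025) = −2.870 V.

−2.870 V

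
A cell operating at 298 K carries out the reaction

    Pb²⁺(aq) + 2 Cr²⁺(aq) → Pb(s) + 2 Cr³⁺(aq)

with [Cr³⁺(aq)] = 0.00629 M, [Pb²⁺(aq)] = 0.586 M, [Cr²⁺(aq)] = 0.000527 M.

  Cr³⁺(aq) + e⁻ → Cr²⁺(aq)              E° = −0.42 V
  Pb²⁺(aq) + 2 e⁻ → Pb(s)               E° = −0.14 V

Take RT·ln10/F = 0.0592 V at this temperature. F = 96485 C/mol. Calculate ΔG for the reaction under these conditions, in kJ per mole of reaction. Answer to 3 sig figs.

With Pb²⁺/Pb reduced at the cathode, E°cell = −0.14 − (−0.42) = +0.28 V and n = 2.
The reaction quotient is [Cr³⁺(aq)]^2 / ([Pb²⁺(aq)]·[Cr²⁺(aq)]^2) = 243; by Nernst, E = +0.28 − (0.0592/2)(2.386) = +0.2094 V.
Finally ΔG = −nFE = −(2)(96485 C/mol)(+0.2094 V) = −40.4 kJ/mol.

−40.4 kJ/mol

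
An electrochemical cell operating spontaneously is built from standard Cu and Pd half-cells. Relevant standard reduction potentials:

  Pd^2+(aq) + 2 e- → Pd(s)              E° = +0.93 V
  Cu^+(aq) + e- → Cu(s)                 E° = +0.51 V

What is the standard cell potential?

The Pd²⁺/Pd couple has the higher E°, so Pd ion is reduced (cathode) and Cu is oxidized (anode).
E°cell = E°(cathode) − E°(anode) = +0.93 − (+0.51) = +0.42 V.

+0.42 V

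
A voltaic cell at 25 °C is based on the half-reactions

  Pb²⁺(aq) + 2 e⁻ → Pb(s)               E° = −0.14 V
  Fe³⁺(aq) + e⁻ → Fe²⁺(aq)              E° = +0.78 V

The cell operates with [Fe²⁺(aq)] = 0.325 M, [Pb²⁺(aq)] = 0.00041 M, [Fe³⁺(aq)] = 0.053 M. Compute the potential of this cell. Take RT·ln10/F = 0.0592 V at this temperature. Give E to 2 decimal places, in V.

Since E°(Fe³⁺/Fe²⁺) > E°(Pb²⁺/Pb), Fe³⁺/Fe²⁺ serves as the cathode.
E°cell = E°cat − E°an = +0.78 − (−0.14) = +0.92 V; n = 2.
The balanced reaction is 2 Fe³⁺(aq) + Pb(s) → 2 Fe²⁺(aq) + Pb²⁺(aq), so Q = ([Fe²⁺(aq)]^2·[Pb²⁺(aq)]) / [Fe³⁺(aq)]^2 = 0.0154 and log Q = −1.812.
By the Nernst equation, E = +0.92 − (0.0592/2)·(−1.812) = +0.97 V.

+0.97 V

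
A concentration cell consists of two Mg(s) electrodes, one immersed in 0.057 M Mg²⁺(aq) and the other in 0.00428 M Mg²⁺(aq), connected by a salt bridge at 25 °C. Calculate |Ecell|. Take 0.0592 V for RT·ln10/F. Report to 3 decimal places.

For a concentration cell E°cell = 0, since both electrodes use the same couple.
The compartment with the higher Mg²⁺(aq) concentration (0.057 M) acts as the cathode; ions are reduced there and produced at the dilute (0.00428 M) anode.
With n = 2, Ecell = −(0.0592/2)·log([dilute]/[conc]) = −(0.0592/2)·log(0.00428/0.057) = +0.033 V.

0.033 V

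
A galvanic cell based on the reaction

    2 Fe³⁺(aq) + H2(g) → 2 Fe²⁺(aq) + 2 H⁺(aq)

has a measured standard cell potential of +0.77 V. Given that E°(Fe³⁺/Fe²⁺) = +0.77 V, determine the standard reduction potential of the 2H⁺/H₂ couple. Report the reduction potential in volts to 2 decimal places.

In the reaction as written the Fe³⁺/Fe²⁺ couple is reduced (cathode) and 2H⁺/H₂ is oxidized (anode), so E°cell = E°(Fe³⁺/Fe²⁺) − E°(2H⁺/H₂).
E°(2H⁺/H₂) = E°(cathode) − E°cell = +0.77 − (+0.77) = +0.00 V.

+0.00 V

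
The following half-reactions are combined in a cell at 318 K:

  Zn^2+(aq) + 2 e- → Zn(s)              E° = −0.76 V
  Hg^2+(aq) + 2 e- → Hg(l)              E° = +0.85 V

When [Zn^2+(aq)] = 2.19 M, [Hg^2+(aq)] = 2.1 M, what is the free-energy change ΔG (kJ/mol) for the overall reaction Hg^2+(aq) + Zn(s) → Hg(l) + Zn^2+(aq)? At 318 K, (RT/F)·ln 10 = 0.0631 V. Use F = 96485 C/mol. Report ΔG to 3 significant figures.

E°cell = +0.85 − (−0.76) = +1.61 V; the balanced reaction transfers n = 2 electrons.
The reaction quotient is [Zn^2+(aq)] / [Hg^2+(aq)] = 1.04; by Nernst, E = +1.61 − (0.0631/2)(0.018) = +1.6094 V.
ΔG = −nFE = −(2)(96485)(+1.6094) J/mol = −311 kJ/mol.

−311 kJ/mol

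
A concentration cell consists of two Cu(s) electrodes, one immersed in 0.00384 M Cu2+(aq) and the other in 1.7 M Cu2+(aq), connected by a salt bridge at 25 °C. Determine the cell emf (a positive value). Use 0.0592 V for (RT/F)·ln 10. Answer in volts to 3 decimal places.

For a concentration cell E°cell = 0, since both electrodes use the same couple.
The compartment with the higher Cu2+(aq) concentration (1.7 M) acts as the cathode; ions are reduced there and produced at the dilute (0.00384 M) anode.
With n = 2, Ecell = −(0.0592/2)·log([dilute]/[conc]) = −(0.0592/2)·log(0.00384/1.7) = +0.078 V.

0.078 V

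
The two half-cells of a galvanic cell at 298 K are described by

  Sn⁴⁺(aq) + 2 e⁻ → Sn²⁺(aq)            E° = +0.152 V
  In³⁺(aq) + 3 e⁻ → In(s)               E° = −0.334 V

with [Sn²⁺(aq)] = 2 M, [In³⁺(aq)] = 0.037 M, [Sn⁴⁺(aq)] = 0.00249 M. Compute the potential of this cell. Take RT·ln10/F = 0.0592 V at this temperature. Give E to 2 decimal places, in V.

+0.43 V

Since E°(Sn⁴⁺/Sn²⁺) > E°(In³⁺/In), Sn⁴⁺/Sn²⁺ serves as the cathode.
The standard potential is +0.152 − (−0.334) = +0.486 V and the balanced reaction transfers n = 6 electrons.
Balancing gives 3 Sn⁴⁺(aq) + 2 In(s) → 3 Sn²⁺(aq) + 2 In³⁺(aq); hence Q = ([Sn²⁺(aq)]^3·[In³⁺(aq)]^2) / [Sn⁴⁺(aq)]^3 = 7.09×10^5 (log Q = 5.851).
E = E° − (0.0592/n)·log Q = +0.486 − (0.0592/6)(5.851) = +0.43 V.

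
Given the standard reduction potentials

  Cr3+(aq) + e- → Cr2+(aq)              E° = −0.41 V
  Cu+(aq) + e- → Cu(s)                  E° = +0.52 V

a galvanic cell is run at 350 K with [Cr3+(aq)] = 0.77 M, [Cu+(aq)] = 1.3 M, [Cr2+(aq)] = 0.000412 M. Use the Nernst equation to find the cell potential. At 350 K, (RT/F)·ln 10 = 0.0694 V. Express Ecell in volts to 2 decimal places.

+0.71 V

Since E°(Cu⁺/Cu) > E°(Cr³⁺/Cr²⁺), Cu⁺/Cu serves as the cathode.
E°cell = +0.52 − (−0.41) = +0.93 V, with n = 1 electron transferred.
For the overall reaction Cu+(aq) + Cr2+(aq) → Cu(s) + Cr3+(aq), Q = [Cr3+(aq)] / ([Cu+(aq)]·[Cr2+(aq)]) = 1.44×10^3, giving log Q = 3.158.
Applying E = E° − (RT ln10/nF)·log Q gives +0.93 − (0.0694/1)(3.158) = +0.71 V.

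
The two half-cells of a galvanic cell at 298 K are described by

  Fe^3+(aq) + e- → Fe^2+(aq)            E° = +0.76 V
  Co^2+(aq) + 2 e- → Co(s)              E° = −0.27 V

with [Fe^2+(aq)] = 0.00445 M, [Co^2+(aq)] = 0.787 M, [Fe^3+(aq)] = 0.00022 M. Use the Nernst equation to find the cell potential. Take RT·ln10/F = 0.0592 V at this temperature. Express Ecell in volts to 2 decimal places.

+0.96 V

Fe³⁺/Fe²⁺ is reduced (cathode, E° = +0.76 V) and Co²⁺/Co is oxidized (anode).
The standard potential is +0.76 − (−0.27) = +1.03 V and the balanced reaction transfers n = 2 electrons.
For the overall reaction 2 Fe^3+(aq) + Co(s) → 2 Fe^2+(aq) + Co^2+(aq), Q = ([Fe^2+(aq)]^2·[Co^2+(aq)]) / [Fe^3+(aq)]^2 = 322, giving log Q = 2.508.
By the Nernst equation, E = +1.03 − (0.0592/2)·(2.508) = +0.96 V.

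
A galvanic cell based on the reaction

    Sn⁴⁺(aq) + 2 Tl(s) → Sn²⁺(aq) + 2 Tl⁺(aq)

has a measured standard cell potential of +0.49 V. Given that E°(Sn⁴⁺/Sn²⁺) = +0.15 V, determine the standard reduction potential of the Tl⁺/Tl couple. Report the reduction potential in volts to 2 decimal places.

−0.34 V

In the reaction as written the Sn⁴⁺/Sn²⁺ couple is reduced (cathode) and Tl⁺/Tl is oxidized (anode), so E°cell = E°(Sn⁴⁺/Sn²⁺) − E°(Tl⁺/Tl).
E°(Tl⁺/Tl) = E°(cathode) − E°cell = +0.15 − (+0.49) = −0.34 V.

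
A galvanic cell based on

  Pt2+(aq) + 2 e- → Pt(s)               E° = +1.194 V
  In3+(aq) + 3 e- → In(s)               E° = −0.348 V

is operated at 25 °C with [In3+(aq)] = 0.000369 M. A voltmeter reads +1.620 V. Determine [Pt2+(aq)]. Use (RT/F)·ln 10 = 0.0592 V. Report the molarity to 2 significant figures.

With Pt²⁺/Pt at the cathode and In³⁺/In at the anode, E°cell = +1.194 − (−0.348) = +1.542 V (n = 6).
From the Nernst equation, log Q = n(E° − E)/0.0592 = 6·(+1.542 − (+1.620))/0.0592 = −7.905.
The balanced reaction is 3 Pt2+(aq) + 2 In(s) → 3 Pt(s) + 2 In3+(aq), so Q = [In3+(aq)]^2 / [Pt2+(aq)]^3.
Solving for the unknown gives log [Pt2+(aq)] = 0.346, so [Pt2+(aq)] ≈ 2.2 M.

2.2 M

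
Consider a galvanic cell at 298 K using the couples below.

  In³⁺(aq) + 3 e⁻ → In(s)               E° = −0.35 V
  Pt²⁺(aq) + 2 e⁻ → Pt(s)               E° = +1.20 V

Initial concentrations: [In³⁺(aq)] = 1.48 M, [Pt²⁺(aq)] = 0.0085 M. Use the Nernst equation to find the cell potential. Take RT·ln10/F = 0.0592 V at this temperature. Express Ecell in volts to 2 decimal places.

Since E°(Pt²⁺/Pt) > E°(In³⁺/In), Pt²⁺/Pt serves as the cathode.
E°cell = E°cat − E°an = +1.20 − (−0.35) = +1.55 V; n = 6.
For the overall reaction 3 Pt²⁺(aq) + 2 In(s) → 3 Pt(s) + 2 In³⁺(aq), Q = [In³⁺(aq)]^2 / [Pt²⁺(aq)]^3 = 3.57×10^6, giving log Q = 6.552.
By the Nernst equation, E = +1.55 − (0.0592/6)·(6.552) = +1.49 V.

+1.49 V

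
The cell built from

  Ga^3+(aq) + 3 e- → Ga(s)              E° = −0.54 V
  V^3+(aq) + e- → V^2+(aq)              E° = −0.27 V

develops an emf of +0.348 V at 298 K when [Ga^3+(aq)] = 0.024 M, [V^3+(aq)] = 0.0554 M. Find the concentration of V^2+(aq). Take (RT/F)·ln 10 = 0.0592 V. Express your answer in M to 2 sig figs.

The V³⁺/V²⁺ couple has the larger reduction potential, so it is the cathode: E°cell = −0.27 − (−0.54) = +0.27 V and n = 3.
Rearranging E = E° − (0.0592/n)·log Q gives log Q = 3(+0.27 − (+0.348))/0.0592 = −3.953.
The balanced reaction is 3 V^3+(aq) + Ga(s) → 3 V^2+(aq) + Ga^3+(aq), so Q = ([V^2+(aq)]^3·[Ga^3+(aq)]) / [V^3+(aq)]^3.
Isolating [V^2+(aq)] in Q = 10^{−3.953} yields log [V^2+(aq)] = −2.034, i.e. 0.0092 M.

0.0092 M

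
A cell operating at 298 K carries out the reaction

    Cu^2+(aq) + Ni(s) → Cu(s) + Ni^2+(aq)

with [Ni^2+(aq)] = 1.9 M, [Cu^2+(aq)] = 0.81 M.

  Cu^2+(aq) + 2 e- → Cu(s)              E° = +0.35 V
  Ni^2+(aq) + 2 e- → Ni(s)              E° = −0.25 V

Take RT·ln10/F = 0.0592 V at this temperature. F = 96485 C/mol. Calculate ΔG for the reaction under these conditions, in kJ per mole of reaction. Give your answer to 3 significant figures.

With Cu²⁺/Cu reduced at the cathode, E°cell = +0.35 − (−0.25) = +0.60 V and n = 2.
Here Q = [Ni^2+(aq)] / [Cu^2+(aq)] = 2.35 (log Q = 0.370), giving E = +0.60 − (0.0592/2)·(0.370) = +0.5890 V.
Finally ΔG = −nFE = −(2)(96485 C/mol)(+0.5890 V) = −114 kJ/mol.

−114 kJ/mol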